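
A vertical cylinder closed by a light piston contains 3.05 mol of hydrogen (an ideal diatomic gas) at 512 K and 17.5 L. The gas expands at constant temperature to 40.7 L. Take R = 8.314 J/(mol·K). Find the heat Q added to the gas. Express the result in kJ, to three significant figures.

Q ≈ 11.0 kJ

Isothermal ⇒ ΔU = 0, so Q = W = nRT ln(V₂/V₁).
Q = (3.05)(8.314)(512) ln(40.7/17.5) = 12983 × 0.844 = 10958 J.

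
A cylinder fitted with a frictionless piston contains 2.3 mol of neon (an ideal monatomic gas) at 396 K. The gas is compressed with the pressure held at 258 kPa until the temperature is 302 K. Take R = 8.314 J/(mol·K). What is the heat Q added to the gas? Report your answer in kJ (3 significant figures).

Q ≈ -4.49 kJ

Isobaric: W = nRΔT = (2.3)(8.314)(-94) = -1797 J.
ΔU = nCᵥΔT with Cᵥ = 3R/2: ΔU = (2.3)(12.47)(-94) = -2696 J.
Q = ΔU + W = -2696 − 1797 = -4494 J.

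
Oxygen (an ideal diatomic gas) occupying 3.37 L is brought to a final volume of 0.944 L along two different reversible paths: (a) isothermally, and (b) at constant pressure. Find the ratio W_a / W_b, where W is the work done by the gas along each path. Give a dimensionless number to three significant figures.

Path (a) isothermal: W = P₁V₁ ln(V₂/V₁) → W_a/(P₁V₁) = -1.273.
Path (b) isobaric: W = P₁(V₂ − V₁) → W_b/(P₁V₁) = -0.7199.
W_a / W_b = -1.273 / -0.7199 = 1.768.

W_a / W_b ≈ 1.77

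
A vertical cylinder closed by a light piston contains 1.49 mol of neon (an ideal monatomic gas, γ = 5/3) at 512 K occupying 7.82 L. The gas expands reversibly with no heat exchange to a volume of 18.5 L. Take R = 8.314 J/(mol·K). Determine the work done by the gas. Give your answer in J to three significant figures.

Adiabatic: TV^(γ−1) = const with γ = 5/3.
T₂ = T₁ (V₁/V₂)^(γ−1) = 512 × (7.82/18.5)^0.667 = 512 × 0.5632 = 288.4 K.
W_by = nCᵥ(T₁ − T₂) = (1.49)(12.47)(512 − 288.4) = 4155 J.

W ≈ 4160 J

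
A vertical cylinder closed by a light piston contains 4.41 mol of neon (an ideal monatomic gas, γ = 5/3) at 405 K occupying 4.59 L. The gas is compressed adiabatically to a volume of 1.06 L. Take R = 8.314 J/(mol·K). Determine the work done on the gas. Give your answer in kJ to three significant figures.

W ≈ 36.9 kJ

Adiabatic: TV^(γ−1) = const with γ = 5/3.
T₂ = T₁ (V₁/V₂)^(γ−1) = 405 × (4.59/1.06)^0.667 = 405 × 2.657 = 1076 K.
W_by = nCᵥ(T₁ − T₂) = (4.41)(12.47)(405 − 1076) = -36900 J.
Work on gas = −W_by = 36900 J.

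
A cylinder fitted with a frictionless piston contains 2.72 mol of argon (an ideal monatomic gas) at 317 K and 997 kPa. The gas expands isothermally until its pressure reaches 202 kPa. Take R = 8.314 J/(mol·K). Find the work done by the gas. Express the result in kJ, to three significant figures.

Isothermal process: W = nRT ln(V₂/V₁) = nRT ln(P₁/P₂).
W = (2.72)(8.314)(317) × ln(997/202)
  = 7169 × ln(4.936) = 7169 × 1.596
W_by_gas = 11445 J.

W ≈ 11.4 kJ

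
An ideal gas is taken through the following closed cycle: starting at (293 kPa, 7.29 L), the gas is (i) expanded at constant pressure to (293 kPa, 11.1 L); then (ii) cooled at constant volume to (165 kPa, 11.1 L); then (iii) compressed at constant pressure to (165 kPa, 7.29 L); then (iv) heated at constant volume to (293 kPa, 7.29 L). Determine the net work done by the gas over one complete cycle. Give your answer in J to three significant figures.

W_net ≈ 488 J

Constant-volume legs do no work.
W(i) = (293)(11.1 − 7.29) = 1116 J; W(iii) = (165)(7.29 − 11.1) = -628.6 J.
W_net = 1116 − 628.6 = 487.7 J (the clockwise enclosed area).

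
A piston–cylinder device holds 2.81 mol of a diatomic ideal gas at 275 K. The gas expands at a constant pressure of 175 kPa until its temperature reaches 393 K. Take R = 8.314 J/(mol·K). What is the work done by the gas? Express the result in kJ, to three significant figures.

W ≈ 2.76 kJ

Isobaric: W = P ΔV = nR ΔT.
W = (2.81)(8.314)(393 − 275) = 2757 J.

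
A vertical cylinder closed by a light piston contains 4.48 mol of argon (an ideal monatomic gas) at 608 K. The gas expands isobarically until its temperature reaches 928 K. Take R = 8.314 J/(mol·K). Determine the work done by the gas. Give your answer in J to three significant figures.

Isobaric: W = P ΔV = nR ΔT.
W = (4.48)(8.314)(928 − 608) = 11919 J.

W ≈ 11900 J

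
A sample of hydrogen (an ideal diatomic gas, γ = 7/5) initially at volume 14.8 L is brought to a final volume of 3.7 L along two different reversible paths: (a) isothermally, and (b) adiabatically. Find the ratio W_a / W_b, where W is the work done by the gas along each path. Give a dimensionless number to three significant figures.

W_a / W_b ≈ 0.748

Path (a) isothermal: W = P₁V₁ ln(V₂/V₁) → W_a/(P₁V₁) = -1.386.
Path (b) adiabatic: W = P₁V₁(1 − (V₁/V₂)^(γ−1))/(γ−1) → W_b/(P₁V₁) = -1.853.
W_a / W_b = -1.386 / -1.853 = 0.7482.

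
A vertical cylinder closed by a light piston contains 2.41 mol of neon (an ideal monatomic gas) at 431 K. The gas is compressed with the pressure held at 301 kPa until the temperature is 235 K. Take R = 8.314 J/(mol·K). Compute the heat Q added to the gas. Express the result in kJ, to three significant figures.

Q ≈ -9.82 kJ

Isobaric: W = nRΔT = (2.41)(8.314)(-196) = -3927 J.
ΔU = nCᵥΔT with Cᵥ = 3R/2: ΔU = (2.41)(12.47)(-196) = -5891 J.
Q = ΔU + W = -5891 − 3927 = -9818 J.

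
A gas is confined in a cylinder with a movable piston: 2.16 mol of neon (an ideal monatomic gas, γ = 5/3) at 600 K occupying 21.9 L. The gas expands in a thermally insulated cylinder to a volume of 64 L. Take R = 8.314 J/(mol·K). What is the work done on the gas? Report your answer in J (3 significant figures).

W ≈ -8260 J

Adiabatic: TV^(γ−1) = const with γ = 5/3.
T₂ = T₁ (V₁/V₂)^(γ−1) = 600 × (21.9/64)^0.667 = 600 × 0.4892 = 293.5 K.
W_by = nCᵥ(T₁ − T₂) = (2.16)(12.47)(600 − 293.5) = 8255 J.
Work on gas = −W_by = -8255 J.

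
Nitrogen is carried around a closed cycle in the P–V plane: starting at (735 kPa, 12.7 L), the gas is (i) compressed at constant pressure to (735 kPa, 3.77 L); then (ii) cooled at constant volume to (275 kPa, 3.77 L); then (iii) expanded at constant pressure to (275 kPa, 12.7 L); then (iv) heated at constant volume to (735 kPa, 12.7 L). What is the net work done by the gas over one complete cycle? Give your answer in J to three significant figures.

W_net ≈ -4110 J

Constant-volume legs do no work.
W(i) = (735)(3.77 − 12.7) = -6564 J; W(iii) = (275)(12.7 − 3.77) = 2456 J.
W_net = -6564 + 2456 = -4108 J (the counter-clockwise enclosed area).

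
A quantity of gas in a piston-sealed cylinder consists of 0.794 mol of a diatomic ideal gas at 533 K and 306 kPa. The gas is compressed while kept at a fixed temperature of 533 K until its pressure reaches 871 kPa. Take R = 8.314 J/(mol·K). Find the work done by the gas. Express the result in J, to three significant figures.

W ≈ -3680 J

Isothermal process: W = nRT ln(V₂/V₁) = nRT ln(P₁/P₂).
W = (0.794)(8.314)(533) × ln(306/871)
  = 3519 × ln(0.3513) = 3519 × -1.046
W_by_gas = -3681 J.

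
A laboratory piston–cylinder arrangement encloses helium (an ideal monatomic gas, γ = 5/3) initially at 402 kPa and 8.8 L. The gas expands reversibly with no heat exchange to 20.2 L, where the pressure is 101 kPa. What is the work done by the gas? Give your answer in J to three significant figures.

Adiabatic: W = (P₁V₁ − P₂V₂)/(γ − 1) with γ = 5/3.
P₁V₁ = 3538 J, P₂V₂ = 2040 J.
W = (3538 − 2040) / 0.6667 = 2246 J.

W ≈ 2250 J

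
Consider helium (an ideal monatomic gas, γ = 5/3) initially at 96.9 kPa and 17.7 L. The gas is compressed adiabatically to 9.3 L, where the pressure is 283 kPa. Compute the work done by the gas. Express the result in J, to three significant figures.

W ≈ -1380 J

Adiabatic: W = (P₁V₁ − P₂V₂)/(γ − 1) with γ = 5/3.
P₁V₁ = 1715 J, P₂V₂ = 2632 J.
W = (1715 − 2632) / 0.6667 = -1375 J.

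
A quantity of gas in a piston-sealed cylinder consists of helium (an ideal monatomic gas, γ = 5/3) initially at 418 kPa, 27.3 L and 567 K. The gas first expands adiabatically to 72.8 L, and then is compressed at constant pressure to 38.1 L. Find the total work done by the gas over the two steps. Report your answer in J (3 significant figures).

W_total ≈ 5390 J

Step 1 (adiabatic): W = (P₁V₁ − P₂V₂)/(γ−1) = (11411 − 5934)/0.667 = 8216 J.
After step 1: P = 81.51 kPa, V = 72.8 L, T = 294.9 K.
Step 2 (isobaric): W = PΔV = (81.51 kPa)(38.1 − 72.8 L) = -2829 J.
W_total = 8216 − 2829 = 5387 J.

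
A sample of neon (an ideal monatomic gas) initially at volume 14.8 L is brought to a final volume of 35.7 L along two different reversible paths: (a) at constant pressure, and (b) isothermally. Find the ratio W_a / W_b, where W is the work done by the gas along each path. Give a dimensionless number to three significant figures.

Path (a) isobaric: W = P₁(V₂ − V₁) → W_a/(P₁V₁) = 1.412.
Path (b) isothermal: W = P₁V₁ ln(V₂/V₁) → W_b/(P₁V₁) = 0.8805.
W_a / W_b = 1.412 / 0.8805 = 1.604.

W_a / W_b ≈ 1.60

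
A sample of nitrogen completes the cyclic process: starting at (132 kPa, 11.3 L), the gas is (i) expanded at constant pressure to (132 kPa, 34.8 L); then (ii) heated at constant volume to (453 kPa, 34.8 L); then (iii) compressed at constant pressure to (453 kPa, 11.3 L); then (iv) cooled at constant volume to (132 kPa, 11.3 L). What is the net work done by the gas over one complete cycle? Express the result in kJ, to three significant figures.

Constant-volume legs do no work.
W(i) = (132)(34.8 − 11.3) = 3102 J; W(iii) = (453)(11.3 − 34.8) = -10645 J.
W_net = 3102 − 10645 = -7543 J (the counter-clockwise enclosed area).

W_net ≈ -7.54 kJ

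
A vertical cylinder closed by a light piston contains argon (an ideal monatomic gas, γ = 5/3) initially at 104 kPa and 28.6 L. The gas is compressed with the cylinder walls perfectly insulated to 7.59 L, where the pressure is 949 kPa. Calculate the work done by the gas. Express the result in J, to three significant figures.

Adiabatic: W = (P₁V₁ − P₂V₂)/(γ − 1) with γ = 5/3.
P₁V₁ = 2974 J, P₂V₂ = 7203 J.
W = (2974 − 7203) / 0.6667 = -6343 J.

W ≈ -6340 J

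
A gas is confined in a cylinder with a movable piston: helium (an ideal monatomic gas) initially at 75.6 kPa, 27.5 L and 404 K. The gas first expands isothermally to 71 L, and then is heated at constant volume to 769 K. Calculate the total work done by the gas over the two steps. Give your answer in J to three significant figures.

W_total ≈ 1970 J

Step 1 (isothermal): W = P₁V₁ ln(V₂/V₁) = (2079) ln(71/27.5) = 1972 J.
Step 2 (isochoric): W = 0 (constant volume).
W_total = 1972 + 0 = 1972 J.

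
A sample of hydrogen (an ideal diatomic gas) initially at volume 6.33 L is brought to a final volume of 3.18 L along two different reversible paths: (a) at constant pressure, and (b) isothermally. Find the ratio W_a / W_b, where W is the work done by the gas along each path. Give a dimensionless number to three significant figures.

W_a / W_b ≈ 0.723

Path (a) isobaric: W = P₁(V₂ − V₁) → W_a/(P₁V₁) = -0.4976.
Path (b) isothermal: W = P₁V₁ ln(V₂/V₁) → W_b/(P₁V₁) = -0.6884.
W_a / W_b = -0.4976 / -0.6884 = 0.7229.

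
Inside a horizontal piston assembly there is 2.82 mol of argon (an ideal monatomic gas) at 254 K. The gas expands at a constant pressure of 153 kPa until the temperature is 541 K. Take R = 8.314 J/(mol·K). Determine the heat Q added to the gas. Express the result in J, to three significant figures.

Q ≈ 16800 J

Isobaric: W = nRΔT = (2.82)(8.314)(287) = 6729 J.
ΔU = nCᵥΔT with Cᵥ = 3R/2: ΔU = (2.82)(12.47)(287) = 10093 J.
Q = ΔU + W = 10093 + 6729 = 16822 J.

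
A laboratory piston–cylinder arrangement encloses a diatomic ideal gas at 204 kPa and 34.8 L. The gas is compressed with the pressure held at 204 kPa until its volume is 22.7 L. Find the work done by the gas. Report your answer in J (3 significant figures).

Isobaric: W = P ΔV.
W = (204 kPa)(22.7 − 34.8 L) = (204)(-12.1) = -2468 J.

W ≈ -2470 J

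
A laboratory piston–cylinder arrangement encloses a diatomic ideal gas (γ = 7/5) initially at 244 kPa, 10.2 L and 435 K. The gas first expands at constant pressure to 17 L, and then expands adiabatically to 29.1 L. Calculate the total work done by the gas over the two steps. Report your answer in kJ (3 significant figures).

Step 1 (isobaric): W = PΔV = (244 kPa)(17 − 10.2 L) = 1659 J.
After step 1: P = 244 kPa, V = 17 L, T = 725 K.
Step 2 (adiabatic): W = (P₁V₁ − P₂V₂)/(γ−1) = (4148 − 3346)/0.4 = 2006 J.
W_total = 1659 + 2006 = 3665 J.

W_total ≈ 3.67 kJ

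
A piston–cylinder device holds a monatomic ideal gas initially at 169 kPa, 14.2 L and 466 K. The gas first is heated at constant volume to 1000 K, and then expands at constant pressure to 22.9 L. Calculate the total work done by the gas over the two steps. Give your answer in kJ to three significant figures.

W_total ≈ 3.16 kJ

Step 1 (isochoric): W = 0 (constant volume).
After step 1: P = 362.7 kPa (V unchanged).
Step 2 (isobaric): W = PΔV = (362.7 kPa)(22.9 − 14.2 L) = 3155 J.
W_total = 0 + 3155 = 3155 J.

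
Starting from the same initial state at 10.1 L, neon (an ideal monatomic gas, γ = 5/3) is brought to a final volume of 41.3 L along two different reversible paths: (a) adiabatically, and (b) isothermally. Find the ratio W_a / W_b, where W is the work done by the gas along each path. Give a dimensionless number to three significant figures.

W_a / W_b ≈ 0.649

Path (a) adiabatic: W = P₁V₁(1 − (V₁/V₂)^(γ−1))/(γ−1) → W_a/(P₁V₁) = 0.9134.
Path (b) isothermal: W = P₁V₁ ln(V₂/V₁) → W_b/(P₁V₁) = 1.408.
W_a / W_b = 0.9134 / 1.408 = 0.6486.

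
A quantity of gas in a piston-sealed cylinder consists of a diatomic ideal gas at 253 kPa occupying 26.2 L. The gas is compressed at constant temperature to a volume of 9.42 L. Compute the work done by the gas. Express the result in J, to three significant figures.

W ≈ -6780 J

Isothermal: W = nRT ln(V₂/V₁) = P₁V₁ ln(V₂/V₁).
P₁V₁ = (253 kPa)(26.2 L) = 6629 J.
W = 6629 × ln(9.42/26.2) = 6629 × -1.023
W_by_gas = -6781 J.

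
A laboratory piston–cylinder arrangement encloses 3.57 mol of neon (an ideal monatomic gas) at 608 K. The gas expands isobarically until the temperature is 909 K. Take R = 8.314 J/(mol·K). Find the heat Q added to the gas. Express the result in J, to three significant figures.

Isobaric: W = nRΔT = (3.57)(8.314)(301) = 8934 J.
ΔU = nCᵥΔT with Cᵥ = 3R/2: ΔU = (3.57)(12.47)(301) = 13401 J.
Q = ΔU + W = 13401 + 8934 = 22335 J.

Q ≈ 22300 J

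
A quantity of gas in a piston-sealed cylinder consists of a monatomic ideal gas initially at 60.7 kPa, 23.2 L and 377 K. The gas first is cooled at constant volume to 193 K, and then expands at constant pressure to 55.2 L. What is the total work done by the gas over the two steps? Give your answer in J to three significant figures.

W_total ≈ 994 J

Step 1 (isochoric): W = 0 (constant volume).
After step 1: P = 31.07 kPa (V unchanged).
Step 2 (isobaric): W = PΔV = (31.07 kPa)(55.2 − 23.2 L) = 994.4 J.
W_total = 0 + 994.4 = 994.4 J.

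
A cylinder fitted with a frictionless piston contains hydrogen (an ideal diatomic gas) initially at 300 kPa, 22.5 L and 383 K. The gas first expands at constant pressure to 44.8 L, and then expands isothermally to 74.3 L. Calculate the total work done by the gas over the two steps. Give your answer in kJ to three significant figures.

W_total ≈ 13.5 kJ

Step 1 (isobaric): W = PΔV = (300 kPa)(44.8 − 22.5 L) = 6690 J.
After step 1: P = 300 kPa, V = 44.8 L, T = 762.6 K.
Step 2 (isothermal): W = P₁V₁ ln(V₂/V₁) = (13440) ln(74.3/44.8) = 6799 J.
W_total = 6690 + 6799 = 13489 J.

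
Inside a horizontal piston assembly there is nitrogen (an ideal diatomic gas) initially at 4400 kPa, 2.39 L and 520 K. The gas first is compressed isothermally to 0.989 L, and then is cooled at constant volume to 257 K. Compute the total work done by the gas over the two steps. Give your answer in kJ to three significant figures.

W_total ≈ -9.28 kJ

Step 1 (isothermal): W = P₁V₁ ln(V₂/V₁) = (10516) ln(0.989/2.39) = -9279 J.
Step 2 (isochoric): W = 0 (constant volume).
W_total = -9279 + 0 = -9279 J.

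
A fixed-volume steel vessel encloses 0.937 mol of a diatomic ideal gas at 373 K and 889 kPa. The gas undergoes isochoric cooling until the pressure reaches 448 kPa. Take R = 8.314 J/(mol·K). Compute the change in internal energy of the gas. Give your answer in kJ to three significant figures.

Constant volume ⇒ W = 0, so Q = ΔU = nCᵥΔT with Cᵥ = 5R/2 = 20.79 J/(mol·K).
At constant V, T₂/T₁ = P₂/P₁ ⇒ ΔT = T₁(P₂/P₁ − 1) = 373·(448/889 − 1) = -185 K.
ΔU = (0.937)(20.79)(-185) = -3604 J.

ΔU ≈ -3.60 kJ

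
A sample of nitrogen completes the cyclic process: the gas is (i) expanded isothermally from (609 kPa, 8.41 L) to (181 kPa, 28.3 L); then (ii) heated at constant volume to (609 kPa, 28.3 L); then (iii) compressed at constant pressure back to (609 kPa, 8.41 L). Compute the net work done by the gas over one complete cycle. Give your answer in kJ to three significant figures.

Leg (i): W = PᵢVᵢ ln(V_f/Vᵢ) = (5122) ln(28.3/8.41) = 6215 J.
Leg (ii): W = 0.
Leg (iii): W = PΔV = (609)(8.41 − 28.3) = -12113 J.
W_net = 6215 − 12113 = -5898 J.

W_net ≈ -5.90 kJ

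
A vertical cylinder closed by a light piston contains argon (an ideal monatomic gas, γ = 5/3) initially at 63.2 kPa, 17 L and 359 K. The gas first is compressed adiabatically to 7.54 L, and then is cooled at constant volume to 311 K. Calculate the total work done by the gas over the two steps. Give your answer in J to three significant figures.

Step 1 (adiabatic): W = (P₁V₁ − P₂V₂)/(γ−1) = (1074 − 1847)/0.667 = -1159 J.
Step 2 (isochoric): W = 0 (constant volume).
W_total = -1159 + 0 = -1159 J.

W_total ≈ -1160 J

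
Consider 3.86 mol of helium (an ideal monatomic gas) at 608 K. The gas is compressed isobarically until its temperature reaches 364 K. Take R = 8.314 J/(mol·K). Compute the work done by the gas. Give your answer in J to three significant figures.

Isobaric: W = P ΔV = nR ΔT.
W = (3.86)(8.314)(364 − 608) = -7830 J.

W ≈ -7830 J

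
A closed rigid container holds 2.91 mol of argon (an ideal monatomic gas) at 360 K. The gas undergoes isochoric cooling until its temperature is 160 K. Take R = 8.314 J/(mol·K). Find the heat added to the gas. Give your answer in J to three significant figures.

Q ≈ -7260 J

Constant volume ⇒ W = 0, so Q = ΔU = nCᵥΔT with Cᵥ = 3R/2 = 12.47 J/(mol·K).
ΔU = (2.91)(12.47)(160 − 360) = -7258 J.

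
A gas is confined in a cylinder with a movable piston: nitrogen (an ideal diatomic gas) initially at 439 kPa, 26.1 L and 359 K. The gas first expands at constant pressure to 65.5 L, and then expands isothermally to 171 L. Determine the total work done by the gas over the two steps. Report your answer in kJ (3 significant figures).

W_total ≈ 44.9 kJ

Step 1 (isobaric): W = PΔV = (439 kPa)(65.5 − 26.1 L) = 17297 J.
After step 1: P = 439 kPa, V = 65.5 L, T = 900.9 K.
Step 2 (isothermal): W = P₁V₁ ln(V₂/V₁) = (28754) ln(171/65.5) = 27593 J.
W_total = 17297 + 27593 = 44890 J.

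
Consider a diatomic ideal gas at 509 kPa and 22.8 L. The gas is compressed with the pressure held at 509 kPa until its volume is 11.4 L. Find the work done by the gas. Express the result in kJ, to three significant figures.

W ≈ -5.80 kJ

Isobaric: W = P ΔV.
W = (509 kPa)(11.4 − 22.8 L) = (509)(-11.4) = -5803 J.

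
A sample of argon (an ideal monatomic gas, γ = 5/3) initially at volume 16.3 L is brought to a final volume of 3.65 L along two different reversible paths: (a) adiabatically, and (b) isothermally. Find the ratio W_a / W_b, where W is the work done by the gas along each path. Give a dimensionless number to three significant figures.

Path (a) adiabatic: W = P₁V₁(1 − (V₁/V₂)^(γ−1))/(γ−1) → W_a/(P₁V₁) = -2.568.
Path (b) isothermal: W = P₁V₁ ln(V₂/V₁) → W_b/(P₁V₁) = -1.496.
W_a / W_b = -2.568 / -1.496 = 1.716.

W_a / W_b ≈ 1.72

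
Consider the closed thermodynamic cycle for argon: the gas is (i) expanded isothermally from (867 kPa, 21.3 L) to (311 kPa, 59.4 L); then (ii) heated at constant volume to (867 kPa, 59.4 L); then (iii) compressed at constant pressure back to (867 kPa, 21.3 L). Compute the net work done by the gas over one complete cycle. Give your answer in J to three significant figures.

Leg (i): W = PᵢVᵢ ln(V_f/Vᵢ) = (18467) ln(59.4/21.3) = 18940 J.
Leg (ii): W = 0.
Leg (iii): W = PΔV = (867)(21.3 − 59.4) = -33033 J.
W_net = 18940 − 33033 = -14093 J.

W_net ≈ -14100 J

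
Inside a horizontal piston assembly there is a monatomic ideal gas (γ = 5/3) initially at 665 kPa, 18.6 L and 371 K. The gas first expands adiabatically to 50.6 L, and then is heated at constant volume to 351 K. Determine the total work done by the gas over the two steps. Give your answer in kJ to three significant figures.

W_total ≈ 9.03 kJ

Step 1 (adiabatic): W = (P₁V₁ − P₂V₂)/(γ−1) = (12369 − 6347)/0.667 = 9033 J.
Step 2 (isochoric): W = 0 (constant volume).
W_total = 9033 + 0 = 9033 J.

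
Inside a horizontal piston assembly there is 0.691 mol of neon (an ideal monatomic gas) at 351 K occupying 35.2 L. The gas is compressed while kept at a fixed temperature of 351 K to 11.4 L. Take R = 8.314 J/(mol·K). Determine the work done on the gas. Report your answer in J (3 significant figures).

Isothermal: W = nRT ln(V₂/V₁).
W = (0.691)(8.314)(351) × ln(11.4/35.2)
  = 2016 × -1.127
W_by_gas = -2273 J; work on gas = −W_by = 2273 J.

W ≈ 2270 J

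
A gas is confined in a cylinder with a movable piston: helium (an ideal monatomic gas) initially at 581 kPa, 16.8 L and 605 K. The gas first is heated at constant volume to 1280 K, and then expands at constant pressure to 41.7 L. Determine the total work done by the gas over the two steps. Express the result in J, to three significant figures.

Step 1 (isochoric): W = 0 (constant volume).
After step 1: P = 1229 kPa (V unchanged).
Step 2 (isobaric): W = PΔV = (1229 kPa)(41.7 − 16.8 L) = 30608 J.
W_total = 0 + 30608 = 30608 J.

W_total ≈ 30600 J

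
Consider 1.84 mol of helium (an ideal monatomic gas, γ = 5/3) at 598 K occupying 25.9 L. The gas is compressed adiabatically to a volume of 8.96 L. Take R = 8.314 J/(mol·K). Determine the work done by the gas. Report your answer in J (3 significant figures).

W ≈ -14100 J

Adiabatic: TV^(γ−1) = const with γ = 5/3.
T₂ = T₁ (V₁/V₂)^(γ−1) = 598 × (25.9/8.96)^0.667 = 598 × 2.029 = 1213 K.
W_by = nCᵥ(T₁ − T₂) = (1.84)(12.47)(598 − 1213) = -14123 J.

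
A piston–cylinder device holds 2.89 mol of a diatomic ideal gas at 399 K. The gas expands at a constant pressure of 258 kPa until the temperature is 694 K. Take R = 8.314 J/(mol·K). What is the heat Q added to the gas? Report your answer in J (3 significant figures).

Isobaric: W = nRΔT = (2.89)(8.314)(295) = 7088 J.
ΔU = nCᵥΔT with Cᵥ = 5R/2: ΔU = (2.89)(20.79)(295) = 17720 J.
Q = ΔU + W = 17720 + 7088 = 24808 J.

Q ≈ 24800 J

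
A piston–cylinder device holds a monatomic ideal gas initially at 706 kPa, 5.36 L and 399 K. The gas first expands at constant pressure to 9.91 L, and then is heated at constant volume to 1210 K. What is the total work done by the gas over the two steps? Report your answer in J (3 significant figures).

Step 1 (isobaric): W = PΔV = (706 kPa)(9.91 − 5.36 L) = 3212 J.
Step 2 (isochoric): W = 0 (constant volume).
W_total = 3212 + 0 = 3212 J.

W_total ≈ 3210 J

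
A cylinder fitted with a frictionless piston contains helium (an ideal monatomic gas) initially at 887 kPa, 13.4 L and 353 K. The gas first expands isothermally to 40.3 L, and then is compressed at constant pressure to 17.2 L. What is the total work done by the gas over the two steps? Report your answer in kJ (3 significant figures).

Step 1 (isothermal): W = P₁V₁ ln(V₂/V₁) = (11886) ln(40.3/13.4) = 13087 J.
After step 1: P = 294.9 kPa, V = 40.3 L, T = 353 K.
Step 2 (isobaric): W = PΔV = (294.9 kPa)(17.2 − 40.3 L) = -6813 J.
W_total = 13087 − 6813 = 6274 J.

W_total ≈ 6.27 kJ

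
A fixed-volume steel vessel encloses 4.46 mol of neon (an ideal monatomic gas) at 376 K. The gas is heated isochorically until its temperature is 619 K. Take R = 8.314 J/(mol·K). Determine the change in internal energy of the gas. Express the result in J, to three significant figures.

ΔU ≈ 13500 J

Constant volume ⇒ W = 0, so Q = ΔU = nCᵥΔT with Cᵥ = 3R/2 = 12.47 J/(mol·K).
ΔU = (4.46)(12.47)(619 − 376) = 13516 J.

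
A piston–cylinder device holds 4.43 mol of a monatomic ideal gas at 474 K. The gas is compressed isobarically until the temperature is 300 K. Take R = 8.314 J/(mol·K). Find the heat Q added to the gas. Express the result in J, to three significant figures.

Q ≈ -16000 J

Isobaric: W = nRΔT = (4.43)(8.314)(-174) = -6409 J.
ΔU = nCᵥΔT with Cᵥ = 3R/2: ΔU = (4.43)(12.47)(-174) = -9613 J.
Q = ΔU + W = -9613 − 6409 = -16021 J.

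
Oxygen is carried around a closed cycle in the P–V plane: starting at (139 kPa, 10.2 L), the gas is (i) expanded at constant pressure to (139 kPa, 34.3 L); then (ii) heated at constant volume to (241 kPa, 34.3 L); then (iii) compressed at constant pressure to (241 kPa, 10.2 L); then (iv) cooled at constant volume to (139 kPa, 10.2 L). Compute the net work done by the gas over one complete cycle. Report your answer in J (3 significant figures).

Constant-volume legs do no work.
W(i) = (139)(34.3 − 10.2) = 3350 J; W(iii) = (241)(10.2 − 34.3) = -5808 J.
W_net = 3350 − 5808 = -2458 J (the counter-clockwise enclosed area).

W_net ≈ -2460 J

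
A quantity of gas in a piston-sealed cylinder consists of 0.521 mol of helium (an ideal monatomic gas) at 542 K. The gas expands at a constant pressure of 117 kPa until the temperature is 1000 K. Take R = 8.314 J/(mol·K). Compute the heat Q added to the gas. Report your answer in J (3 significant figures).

Q ≈ 4960 J

Isobaric: W = nRΔT = (0.521)(8.314)(458) = 1984 J.
ΔU = nCᵥΔT with Cᵥ = 3R/2: ΔU = (0.521)(12.47)(458) = 2976 J.
Q = ΔU + W = 2976 + 1984 = 4960 J.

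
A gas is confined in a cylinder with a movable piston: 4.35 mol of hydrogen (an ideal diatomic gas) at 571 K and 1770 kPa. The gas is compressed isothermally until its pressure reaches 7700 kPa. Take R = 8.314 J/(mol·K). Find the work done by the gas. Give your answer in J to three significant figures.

Isothermal process: W = nRT ln(V₂/V₁) = nRT ln(P₁/P₂).
W = (4.35)(8.314)(571) × ln(1770/7700)
  = 20651 × ln(0.2299) = 20651 × -1.47
W_by_gas = -30362 J.

W ≈ -30400 J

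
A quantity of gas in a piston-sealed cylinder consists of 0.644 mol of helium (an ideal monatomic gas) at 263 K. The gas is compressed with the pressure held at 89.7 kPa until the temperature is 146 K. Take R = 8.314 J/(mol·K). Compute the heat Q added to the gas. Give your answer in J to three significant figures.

Q ≈ -1570 J

Isobaric: W = nRΔT = (0.644)(8.314)(-117) = -626.4 J.
ΔU = nCᵥΔT with Cᵥ = 3R/2: ΔU = (0.644)(12.47)(-117) = -939.7 J.
Q = ΔU + W = -939.7 − 626.4 = -1566 J.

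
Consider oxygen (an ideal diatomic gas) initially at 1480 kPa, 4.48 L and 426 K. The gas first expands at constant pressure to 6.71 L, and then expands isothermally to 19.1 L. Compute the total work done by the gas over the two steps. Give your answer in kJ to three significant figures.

W_total ≈ 13.7 kJ

Step 1 (isobaric): W = PΔV = (1480 kPa)(6.71 − 4.48 L) = 3300 J.
After step 1: P = 1480 kPa, V = 6.71 L, T = 638 K.
Step 2 (isothermal): W = P₁V₁ ln(V₂/V₁) = (9931) ln(19.1/6.71) = 10389 J.
W_total = 3300 + 10389 = 13689 J.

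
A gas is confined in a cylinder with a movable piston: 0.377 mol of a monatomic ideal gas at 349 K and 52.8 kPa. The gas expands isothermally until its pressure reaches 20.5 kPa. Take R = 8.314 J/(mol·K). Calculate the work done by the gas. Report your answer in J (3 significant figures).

Isothermal process: W = nRT ln(V₂/V₁) = nRT ln(P₁/P₂).
W = (0.377)(8.314)(349) × ln(52.8/20.5)
  = 1094 × ln(2.576) = 1094 × 0.9461
W_by_gas = 1035 J.

W ≈ 1030 J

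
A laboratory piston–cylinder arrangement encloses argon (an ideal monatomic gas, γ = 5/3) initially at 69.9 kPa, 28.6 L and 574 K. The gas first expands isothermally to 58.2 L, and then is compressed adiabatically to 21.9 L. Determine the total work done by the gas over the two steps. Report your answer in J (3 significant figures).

W_total ≈ -1330 J

Step 1 (isothermal): W = P₁V₁ ln(V₂/V₁) = (1999) ln(58.2/28.6) = 1420 J.
After step 1: P = 34.35 kPa, V = 58.2 L, T = 574 K.
Step 2 (adiabatic): W = (P₁V₁ − P₂V₂)/(γ−1) = (1999 − 3836)/0.667 = -2755 J.
W_total = 1420 − 2755 = -1334 J.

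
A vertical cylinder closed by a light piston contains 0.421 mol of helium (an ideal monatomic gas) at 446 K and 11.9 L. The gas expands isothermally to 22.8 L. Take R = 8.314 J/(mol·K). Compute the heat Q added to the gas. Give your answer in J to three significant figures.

Q ≈ 1020 J

Isothermal ⇒ ΔU = 0, so Q = W = nRT ln(V₂/V₁).
Q = (0.421)(8.314)(446) ln(22.8/11.9) = 1561 × 0.6502 = 1015 J.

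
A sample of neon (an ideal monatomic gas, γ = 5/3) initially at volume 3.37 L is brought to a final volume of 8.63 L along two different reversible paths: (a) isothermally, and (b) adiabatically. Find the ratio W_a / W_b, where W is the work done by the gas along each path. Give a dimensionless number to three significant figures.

Path (a) isothermal: W = P₁V₁ ln(V₂/V₁) → W_a/(P₁V₁) = 0.9403.
Path (b) adiabatic: W = P₁V₁(1 − (V₁/V₂)^(γ−1))/(γ−1) → W_b/(P₁V₁) = 0.6986.
W_a / W_b = 0.9403 / 0.6986 = 1.346.

W_a / W_b ≈ 1.35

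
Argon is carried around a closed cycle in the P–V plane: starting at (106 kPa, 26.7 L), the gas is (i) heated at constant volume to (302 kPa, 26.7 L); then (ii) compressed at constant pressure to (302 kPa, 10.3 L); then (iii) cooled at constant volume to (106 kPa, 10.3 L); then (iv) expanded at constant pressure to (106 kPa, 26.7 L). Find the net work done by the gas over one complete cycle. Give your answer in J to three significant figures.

Constant-volume legs do no work.
W(ii) = (302)(10.3 − 26.7) = -4953 J; W(iv) = (106)(26.7 − 10.3) = 1738 J.
W_net = -4953 + 1738 = -3214 J (the counter-clockwise enclosed area).

W_net ≈ -3210 J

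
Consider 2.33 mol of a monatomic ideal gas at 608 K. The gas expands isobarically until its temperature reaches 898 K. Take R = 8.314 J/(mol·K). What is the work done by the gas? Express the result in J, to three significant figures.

Isobaric: W = P ΔV = nR ΔT.
W = (2.33)(8.314)(898 − 608) = 5618 J.

W ≈ 5620 J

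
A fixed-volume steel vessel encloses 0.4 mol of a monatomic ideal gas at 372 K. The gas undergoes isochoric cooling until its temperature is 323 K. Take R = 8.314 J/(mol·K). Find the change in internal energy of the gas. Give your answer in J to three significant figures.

ΔU ≈ -244 J

Constant volume ⇒ W = 0, so Q = ΔU = nCᵥΔT with Cᵥ = 3R/2 = 12.47 J/(mol·K).
ΔU = (0.4)(12.47)(323 − 372) = -244.4 J.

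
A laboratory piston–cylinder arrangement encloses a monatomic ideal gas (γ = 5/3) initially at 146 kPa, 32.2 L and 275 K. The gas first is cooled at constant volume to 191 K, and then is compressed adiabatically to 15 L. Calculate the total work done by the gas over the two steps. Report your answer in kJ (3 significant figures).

W_total ≈ -3.25 kJ

Step 1 (isochoric): W = 0 (constant volume).
After step 1: P = 101.4 kPa (V unchanged).
Step 2 (adiabatic): W = (P₁V₁ − P₂V₂)/(γ−1) = (3265 − 5434)/0.667 = -3253 J.
W_total = 0 − 3253 = -3253 J.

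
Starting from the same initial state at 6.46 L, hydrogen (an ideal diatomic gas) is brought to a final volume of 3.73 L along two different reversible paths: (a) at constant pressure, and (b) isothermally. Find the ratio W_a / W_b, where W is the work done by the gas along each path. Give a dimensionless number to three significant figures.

Path (a) isobaric: W = P₁(V₂ − V₁) → W_a/(P₁V₁) = -0.4226.
Path (b) isothermal: W = P₁V₁ ln(V₂/V₁) → W_b/(P₁V₁) = -0.5492.
W_a / W_b = -0.4226 / -0.5492 = 0.7695.

W_a / W_b ≈ 0.769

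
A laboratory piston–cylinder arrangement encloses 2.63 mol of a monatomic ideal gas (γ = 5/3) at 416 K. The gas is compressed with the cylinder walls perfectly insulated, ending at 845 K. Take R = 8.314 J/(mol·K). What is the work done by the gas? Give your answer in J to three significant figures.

Adiabatic ⇒ Q = 0, so W_by = −ΔU = nCᵥ(T₁ − T₂).
Cᵥ = 3R/2 = 12.47 J/(mol·K).
W = (2.63)(12.47)(416 − 845) = -14071 J.

W ≈ -14100 J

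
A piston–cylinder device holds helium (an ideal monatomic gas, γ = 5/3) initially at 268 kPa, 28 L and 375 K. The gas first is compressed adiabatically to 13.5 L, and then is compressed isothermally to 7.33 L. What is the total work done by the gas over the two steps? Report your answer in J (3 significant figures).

Step 1 (adiabatic): W = (P₁V₁ − P₂V₂)/(γ−1) = (7504 − 12204)/0.667 = -7050 J.
After step 1: P = 904 kPa, V = 13.5 L, T = 609.9 K.
Step 2 (isothermal): W = P₁V₁ ln(V₂/V₁) = (12204) ln(7.33/13.5) = -7453 J.
W_total = -7050 − 7453 = -14504 J.

W_total ≈ -14500 J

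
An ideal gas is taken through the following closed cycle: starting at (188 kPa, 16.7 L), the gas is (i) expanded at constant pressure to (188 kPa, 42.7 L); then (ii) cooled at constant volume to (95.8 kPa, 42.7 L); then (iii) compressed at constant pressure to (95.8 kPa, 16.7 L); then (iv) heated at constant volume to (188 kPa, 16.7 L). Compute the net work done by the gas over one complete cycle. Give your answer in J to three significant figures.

Constant-volume legs do no work.
W(i) = (188)(42.7 − 16.7) = 4888 J; W(iii) = (95.8)(16.7 − 42.7) = -2491 J.
W_net = 4888 − 2491 = 2397 J (the clockwise enclosed area).

W_net ≈ 2400 J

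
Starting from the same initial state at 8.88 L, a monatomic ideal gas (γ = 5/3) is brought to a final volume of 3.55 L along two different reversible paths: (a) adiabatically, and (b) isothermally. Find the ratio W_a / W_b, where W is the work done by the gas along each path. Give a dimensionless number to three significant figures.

W_a / W_b ≈ 1.38

Path (a) adiabatic: W = P₁V₁(1 − (V₁/V₂)^(γ−1))/(γ−1) → W_a/(P₁V₁) = -1.264.
Path (b) isothermal: W = P₁V₁ ln(V₂/V₁) → W_b/(P₁V₁) = -0.9169.
W_a / W_b = -1.264 / -0.9169 = 1.379.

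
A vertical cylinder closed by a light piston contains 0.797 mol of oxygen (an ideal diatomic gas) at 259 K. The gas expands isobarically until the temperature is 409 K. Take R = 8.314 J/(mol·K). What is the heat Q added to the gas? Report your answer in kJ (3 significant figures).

Isobaric: W = nRΔT = (0.797)(8.314)(150) = 993.9 J.
ΔU = nCᵥΔT with Cᵥ = 5R/2: ΔU = (0.797)(20.79)(150) = 2485 J.
Q = ΔU + W = 2485 + 993.9 = 3479 J.

Q ≈ 3.48 kJ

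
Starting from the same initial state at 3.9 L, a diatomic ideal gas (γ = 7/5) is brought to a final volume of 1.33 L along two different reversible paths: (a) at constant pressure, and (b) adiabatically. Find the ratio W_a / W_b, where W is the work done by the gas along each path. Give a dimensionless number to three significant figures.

W_a / W_b ≈ 0.490

Path (a) isobaric: W = P₁(V₂ − V₁) → W_a/(P₁V₁) = -0.659.
Path (b) adiabatic: W = P₁V₁(1 − (V₁/V₂)^(γ−1))/(γ−1) → W_b/(P₁V₁) = -1.344.
W_a / W_b = -0.659 / -1.344 = 0.4902.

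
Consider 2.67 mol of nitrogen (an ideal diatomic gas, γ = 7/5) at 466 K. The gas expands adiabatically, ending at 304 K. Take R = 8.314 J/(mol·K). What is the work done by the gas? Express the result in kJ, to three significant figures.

W ≈ 8.99 kJ

Adiabatic ⇒ Q = 0, so W_by = −ΔU = nCᵥ(T₁ − T₂).
Cᵥ = 5R/2 = 20.79 J/(mol·K).
W = (2.67)(20.79)(466 − 304) = 8990 J.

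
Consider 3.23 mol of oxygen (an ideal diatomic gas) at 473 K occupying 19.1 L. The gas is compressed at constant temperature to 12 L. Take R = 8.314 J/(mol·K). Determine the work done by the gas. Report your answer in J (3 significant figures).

Isothermal: W = nRT ln(V₂/V₁).
W = (3.23)(8.314)(473) × ln(12/19.1)
  = 12702 × -0.4648
W_by_gas = -5904 J.

W ≈ -5900 J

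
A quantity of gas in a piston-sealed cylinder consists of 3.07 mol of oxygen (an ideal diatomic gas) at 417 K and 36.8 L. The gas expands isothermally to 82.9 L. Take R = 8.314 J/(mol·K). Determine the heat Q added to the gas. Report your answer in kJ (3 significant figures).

Isothermal ⇒ ΔU = 0, so Q = W = nRT ln(V₂/V₁).
Q = (3.07)(8.314)(417) ln(82.9/36.8) = 10643 × 0.8121 = 8644 J.

Q ≈ 8.64 kJ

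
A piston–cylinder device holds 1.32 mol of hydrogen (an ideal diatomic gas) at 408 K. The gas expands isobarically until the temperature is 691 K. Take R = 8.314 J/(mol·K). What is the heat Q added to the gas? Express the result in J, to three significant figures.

Q ≈ 10900 J

Isobaric: W = nRΔT = (1.32)(8.314)(283) = 3106 J.
ΔU = nCᵥΔT with Cᵥ = 5R/2: ΔU = (1.32)(20.79)(283) = 7764 J.
Q = ΔU + W = 7764 + 3106 = 10870 J.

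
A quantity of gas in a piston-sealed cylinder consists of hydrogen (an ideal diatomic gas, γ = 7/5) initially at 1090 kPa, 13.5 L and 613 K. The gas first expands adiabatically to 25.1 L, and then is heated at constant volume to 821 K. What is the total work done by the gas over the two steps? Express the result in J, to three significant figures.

W_total ≈ 8080 J

Step 1 (adiabatic): W = (P₁V₁ − P₂V₂)/(γ−1) = (14715 − 11482)/0.4 = 8082 J.
Step 2 (isochoric): W = 0 (constant volume).
W_total = 8082 + 0 = 8082 J.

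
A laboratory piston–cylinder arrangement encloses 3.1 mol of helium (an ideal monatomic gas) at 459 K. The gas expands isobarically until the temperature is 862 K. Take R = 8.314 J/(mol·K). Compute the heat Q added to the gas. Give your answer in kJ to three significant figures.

Isobaric: W = nRΔT = (3.1)(8.314)(403) = 10387 J.
ΔU = nCᵥΔT with Cᵥ = 3R/2: ΔU = (3.1)(12.47)(403) = 15580 J.
Q = ΔU + W = 15580 + 10387 = 25967 J.

Q ≈ 26.0 kJ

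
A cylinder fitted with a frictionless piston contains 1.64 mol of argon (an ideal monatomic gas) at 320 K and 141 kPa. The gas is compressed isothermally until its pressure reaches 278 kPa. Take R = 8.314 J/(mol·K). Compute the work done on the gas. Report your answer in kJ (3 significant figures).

Isothermal process: W = nRT ln(V₂/V₁) = nRT ln(P₁/P₂).
W = (1.64)(8.314)(320) × ln(141/278)
  = 4363 × ln(0.5072) = 4363 × -0.6789
W_by_gas = -2962 J; work on gas = −W_by = 2962 J.

W ≈ 2.96 kJ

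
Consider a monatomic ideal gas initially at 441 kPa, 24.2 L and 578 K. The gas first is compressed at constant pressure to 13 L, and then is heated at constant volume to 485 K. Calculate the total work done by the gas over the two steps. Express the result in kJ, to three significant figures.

Step 1 (isobaric): W = PΔV = (441 kPa)(13 − 24.2 L) = -4939 J.
Step 2 (isochoric): W = 0 (constant volume).
W_total = -4939 + 0 = -4939 J.

W_total ≈ -4.94 kJ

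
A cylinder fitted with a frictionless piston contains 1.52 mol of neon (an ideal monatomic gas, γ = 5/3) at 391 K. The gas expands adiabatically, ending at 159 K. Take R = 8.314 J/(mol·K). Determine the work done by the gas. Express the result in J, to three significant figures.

Adiabatic ⇒ Q = 0, so W_by = −ΔU = nCᵥ(T₁ − T₂).
Cᵥ = 3R/2 = 12.47 J/(mol·K).
W = (1.52)(12.47)(391 − 159) = 4398 J.

W ≈ 4400 J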